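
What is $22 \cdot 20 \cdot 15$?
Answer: $6600$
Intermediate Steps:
$22 \cdot 20 \cdot 15 = 440 \cdot 15 = 6600$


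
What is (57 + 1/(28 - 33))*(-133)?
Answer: -37772/5 ≈ -7554.4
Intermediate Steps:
(57 + 1/(28 - 33))*(-133) = (57 + 1/(-5))*(-133) = (57 - ⅕)*(-133) = (284/5)*(-133) = -37772/5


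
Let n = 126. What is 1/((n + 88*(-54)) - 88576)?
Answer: -1/93202 ≈ -1.0729e-5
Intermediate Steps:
1/((n + 88*(-54)) - 88576) = 1/((126 + 88*(-54)) - 88576) = 1/((126 - 4752) - 88576) = 1/(-4626 - 88576) = 1/(-93202) = -1/93202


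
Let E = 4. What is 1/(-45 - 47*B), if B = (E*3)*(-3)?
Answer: 1/1647 ≈ 0.00060716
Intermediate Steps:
B = -36 (B = (4*3)*(-3) = 12*(-3) = -36)
1/(-45 - 47*B) = 1/(-45 - 47*(-36)) = 1/(-45 + 1692) = 1/1647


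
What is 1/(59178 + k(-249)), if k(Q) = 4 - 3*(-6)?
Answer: 1/59200 ≈ 1.6892e-5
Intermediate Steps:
k(Q) = 22 (k(Q) = 4 + 18 = 22)
1/(59178 + k(-249)) = 1/(59178 + 22) = 1/59200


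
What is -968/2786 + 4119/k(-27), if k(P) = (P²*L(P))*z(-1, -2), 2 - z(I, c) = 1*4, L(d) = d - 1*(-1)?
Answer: -4203235/17601948 ≈ -0.23879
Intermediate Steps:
L(d) = 1 + d (L(d) = d + 1 = 1 + d)
z(I, c) = -2 (z(I, c) = 2 - 4 = -2)
k(P) = -2*P²*(1 + P) (k(P) = (P²*(1 + P))*(-2) = -2*P²*(1 + P))
-968/2786 + 4119/k(-27) = -968/2786 + 4119/((2*(-27)²*(-1 - 1*(-27)))) = -968*1/2786 + 4119/((2*729*(-1 + 27))) = -484/1393 + 4119/((2*729*26)) = -484/1393 + 4119/37908 = -484/1393 + 4119*(1/37908) = -484/1393 + 1373/12636 = -4203235/17601948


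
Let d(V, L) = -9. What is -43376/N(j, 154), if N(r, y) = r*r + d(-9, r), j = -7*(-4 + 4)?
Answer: 43376/9 ≈ 4819.6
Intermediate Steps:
j = 0 (j = -7*0 = 0)
N(r, y) = -9 + r**2 (N(r, y) = r*r - 9 = r**2 - 9 = -9 + r**2)
-43376/N(j, 154) = -43376/(-9 + 0**2) = -43376/(-9 + 0) = -43376/(-9) = -43376*(-1/9) = 43376/9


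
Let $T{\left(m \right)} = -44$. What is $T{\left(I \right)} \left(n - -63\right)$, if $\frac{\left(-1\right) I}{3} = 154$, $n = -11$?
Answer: $-2288$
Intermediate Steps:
$I = -462$ ($I = \left(-3\right) 154 = -462$)
$T{\left(I \right)} \left(n - -63\right) = - 44 \left(-11 - -63\right) = - 44 \left(-11 + 63\right) = \left(-44\right) 52 = -2288$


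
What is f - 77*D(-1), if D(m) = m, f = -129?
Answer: -52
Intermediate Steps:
f - 77*D(-1) = -129 - 77*(-1) = -129 + 77 = -52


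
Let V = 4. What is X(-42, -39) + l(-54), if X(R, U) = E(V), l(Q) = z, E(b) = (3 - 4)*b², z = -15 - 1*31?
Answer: -62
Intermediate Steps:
z = -46 (z = -15 - 31 = -46)
E(b) = -b²
l(Q) = -46
X(R, U) = -16 (X(R, U) = -1*4² = -1*16 = -16)
X(-42, -39) + l(-54) = -16 - 46 = -62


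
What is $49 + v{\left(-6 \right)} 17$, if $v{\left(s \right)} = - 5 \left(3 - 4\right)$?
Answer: $134$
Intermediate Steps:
$v{\left(s \right)} = 5$ ($v{\left(s \right)} = \left(-5\right) \left(-1\right) = 5$)
$49 + v{\left(-6 \right)} 17 = 49 + 5 \cdot 17 = 49 + 85 = 134$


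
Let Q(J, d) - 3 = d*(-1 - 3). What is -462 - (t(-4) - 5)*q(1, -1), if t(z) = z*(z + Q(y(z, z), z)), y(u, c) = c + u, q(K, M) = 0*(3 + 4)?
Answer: -462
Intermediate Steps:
q(K, M) = 0 (q(K, M) = 0*7 = 0)
Q(J, d) = 3 - 4*d (Q(J, d) = 3 + d*(-1 - 3) = 3 + d*(-4) = 3 - 4*d)
t(z) = z*(3 - 3*z) (t(z) = z*(z + (3 - 4*z)) = z*(3 - 3*z))
-462 - (t(-4) - 5)*q(1, -1) = -462 - (3*(-4)*(1 - 1*(-4)) - 5)*0 = -462 - (3*(-4)*(1 + 4) - 5)*0 = -462 - (3*(-4)*5 - 5)*0 = -462 - (-60 - 5)*0 = -462 - (-65)*0 = -462 - 1*0 = -462 + 0 = -462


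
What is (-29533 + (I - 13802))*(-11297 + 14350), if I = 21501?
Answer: -66659202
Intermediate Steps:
(-29533 + (I - 13802))*(-11297 + 14350) = (-29533 + (21501 - 13802))*(-11297 + 14350) = (-29533 + 7699)*3053 = -21834*3053 = -66659202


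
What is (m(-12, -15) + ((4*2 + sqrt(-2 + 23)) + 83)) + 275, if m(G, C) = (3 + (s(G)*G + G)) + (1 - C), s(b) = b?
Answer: 517 + sqrt(21) ≈ 521.58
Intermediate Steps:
m(G, C) = 4 + G + G**2 - C (m(G, C) = (3 + (G*G + G)) + (1 - C) = (3 + (G**2 + G)) + (1 - C) = (3 + (G + G**2)) + (1 - C) = (3 + G + G**2) + (1 - C) = 4 + G + G**2 - C)
(m(-12, -15) + ((4*2 + sqrt(-2 + 23)) + 83)) + 275 = ((4 - 12 + (-12)**2 - 1*(-15)) + ((4*2 + sqrt(-2 + 23)) + 83)) + 275 = ((4 - 12 + 144 + 15) + ((8 + sqrt(21)) + 83)) + 275 = (151 + (91 + sqrt(21))) + 275 = (242 + sqrt(21)) + 275 = 517 + sqrt(21)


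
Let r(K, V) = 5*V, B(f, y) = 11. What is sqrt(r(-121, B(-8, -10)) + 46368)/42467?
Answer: sqrt(46423)/42467 ≈ 0.0050736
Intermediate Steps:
sqrt(r(-121, B(-8, -10)) + 46368)/42467 = sqrt(5*11 + 46368)/42467 = sqrt(55 + 46368)*(1/42467) = sqrt(46423)*(1/42467) = sqrt(46423)/42467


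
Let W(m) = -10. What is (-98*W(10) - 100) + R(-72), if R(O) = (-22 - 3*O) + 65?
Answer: 1139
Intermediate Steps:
R(O) = 43 - 3*O
(-98*W(10) - 100) + R(-72) = (-98*(-10) - 100) + (43 - 3*(-72)) = (980 - 100) + (43 + 216) = 880 + 259 = 1139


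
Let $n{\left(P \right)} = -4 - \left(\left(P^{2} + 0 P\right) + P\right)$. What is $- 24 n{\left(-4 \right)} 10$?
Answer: $3840$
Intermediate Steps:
$n{\left(P \right)} = -4 - P - P^{2}$ ($n{\left(P \right)} = -4 - \left(\left(P^{2} + 0\right) + P\right) = -4 - \left(P^{2} + P\right) = -4 - \left(P + P^{2}\right) = -4 - P - P^{2}$)
$- 24 n{\left(-4 \right)} 10 = - 24 \left(-4 - -4 - \left(-4\right)^{2}\right) 10 = - 24 \left(-4 + 4 - 16\right) 10 = \left(-24\right) \left(-16\right) 10 = 384 \cdot 10 = 3840$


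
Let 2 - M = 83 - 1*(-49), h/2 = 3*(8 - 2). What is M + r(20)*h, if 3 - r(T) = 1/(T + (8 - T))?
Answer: -53/2 ≈ -26.500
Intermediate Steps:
r(T) = 23/8 (r(T) = 3 - 1/(T + (8 - T)) = 3 - 1/8 = 3 - 1*⅛ = 3 - ⅛ = 23/8)
h = 36 (h = 2*(3*(8 - 2)) = 2*(3*6) = 2*18 = 36)
M = -130 (M = 2 - (83 - 1*(-49)) = 2 - (83 + 49) = 2 - 1*132 = 2 - 132 = -130)
M + r(20)*h = -130 + (23/8)*36 = -130 + 207/2 = -53/2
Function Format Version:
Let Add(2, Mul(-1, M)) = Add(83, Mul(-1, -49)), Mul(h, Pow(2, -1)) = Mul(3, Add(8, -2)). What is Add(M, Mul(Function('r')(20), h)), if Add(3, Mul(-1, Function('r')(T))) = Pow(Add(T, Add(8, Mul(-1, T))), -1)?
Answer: Rational(-53, 2) ≈ -26.500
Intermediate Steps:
Function('r')(T) = Rational(23, 8) (Function('r')(T) = Add(3, Mul(-1, Pow(Add(T, Add(8, Mul(-1, T))), -1))) = Add(3, Mul(-1, Pow(8, -1))) = Add(3, Mul(-1, Rational(1, 8))) = Add(3, Rational(-1, 8)) = Rational(23, 8))
h = 36 (h = Mul(2, Mul(3, Add(8, -2))) = Mul(2, Mul(3, 6)) = Mul(2, 18) = 36)
M = -130 (M = Add(2, Mul(-1, Add(83, Mul(-1, -49)))) = Add(2, Mul(-1, Add(83, 49))) = Add(2, Mul(-1, 132)) = Add(2, -132) = -130)
Add(M, Mul(Function('r')(20), h)) = Add(-130, Mul(Rational(23, 8), 36)) = Add(-130, Rational(207, 2)) = Rational(-53, 2)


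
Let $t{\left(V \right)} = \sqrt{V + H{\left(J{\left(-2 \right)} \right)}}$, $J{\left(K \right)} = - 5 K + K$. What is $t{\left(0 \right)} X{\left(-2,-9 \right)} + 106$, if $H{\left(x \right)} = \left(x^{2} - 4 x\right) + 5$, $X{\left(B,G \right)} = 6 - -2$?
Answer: $106 + 8 \sqrt{37} \approx 154.66$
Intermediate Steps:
$X{\left(B,G \right)} = 8$ ($X{\left(B,G \right)} = 6 + 2 = 8$)
$J{\left(K \right)} = - 4 K$
$H{\left(x \right)} = 5 + x^{2} - 4 x$
$t{\left(V \right)} = \sqrt{37 + V}$ ($t{\left(V \right)} = \sqrt{V + \left(5 + \left(\left(-4\right) \left(-2\right)\right)^{2} - 4 \left(\left(-4\right) \left(-2\right)\right)\right)} = \sqrt{V + \left(5 + 8^{2} - 32\right)} = \sqrt{V + \left(5 + 64 - 32\right)} = \sqrt{V + 37} = \sqrt{37 + V}$)
$t{\left(0 \right)} X{\left(-2,-9 \right)} + 106 = \sqrt{37 + 0} \cdot 8 + 106 = \sqrt{37} \cdot 8 + 106 = 8 \sqrt{37} + 106 = 106 + 8 \sqrt{37}$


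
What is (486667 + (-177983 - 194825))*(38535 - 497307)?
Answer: -52235321148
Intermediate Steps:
(486667 + (-177983 - 194825))*(38535 - 497307) = (486667 - 372808)*(-458772) = 113859*(-458772) = -52235321148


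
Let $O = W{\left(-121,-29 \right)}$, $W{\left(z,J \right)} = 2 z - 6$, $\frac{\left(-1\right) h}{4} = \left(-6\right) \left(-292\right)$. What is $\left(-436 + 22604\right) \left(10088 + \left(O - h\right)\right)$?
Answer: $373486464$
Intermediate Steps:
$h = -7008$ ($h = - 4 \left(\left(-6\right) \left(-292\right)\right) = \left(-4\right) 1752 = -7008$)
$W{\left(z,J \right)} = -6 + 2 z$
$O = -248$ ($O = -6 + 2 \left(-121\right) = -6 - 242 = -248$)
$\left(-436 + 22604\right) \left(10088 + \left(O - h\right)\right) = \left(-436 + 22604\right) \left(10088 - -6760\right) = 22168 \left(10088 + \left(-248 + 7008\right)\right) = 22168 \left(10088 + 6760\right) = 22168 \cdot 16848 = 373486464$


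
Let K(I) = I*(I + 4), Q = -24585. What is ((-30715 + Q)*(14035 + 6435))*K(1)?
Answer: -5659955000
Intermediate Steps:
K(I) = I*(4 + I)
((-30715 + Q)*(14035 + 6435))*K(1) = ((-30715 - 24585)*(14035 + 6435))*(1*(4 + 1)) = (-55300*20470)*(1*5) = -1131991000*5 = -5659955000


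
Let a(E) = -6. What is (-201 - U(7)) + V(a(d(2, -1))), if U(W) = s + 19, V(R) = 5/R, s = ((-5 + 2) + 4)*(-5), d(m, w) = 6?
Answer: -1295/6 ≈ -215.83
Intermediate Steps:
s = -5 (s = (-3 + 4)*(-5) = 1*(-5) = -5)
U(W) = 14 (U(W) = -5 + 19 = 14)
(-201 - U(7)) + V(a(d(2, -1))) = (-201 - 1*14) + 5/(-6) = (-201 - 14) + 5*(-⅙) = -215 - ⅚ = -1295/6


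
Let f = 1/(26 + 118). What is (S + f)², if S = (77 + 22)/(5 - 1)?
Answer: 12709225/20736 ≈ 612.91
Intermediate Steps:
S = 99/4 ≈ 24.750
f = 1/144 ≈ 0.0069444
(S + f)² = (99/4 + 1/144)² = (3565/144)² = 12709225/20736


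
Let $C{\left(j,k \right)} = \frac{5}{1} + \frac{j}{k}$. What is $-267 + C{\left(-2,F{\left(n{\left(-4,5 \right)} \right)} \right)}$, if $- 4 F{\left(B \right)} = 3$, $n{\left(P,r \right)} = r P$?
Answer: $- \frac{778}{3} \approx -259.33$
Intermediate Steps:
$n{\left(P,r \right)} = P r$
$F{\left(B \right)} = - \frac{3}{4}$ ($F{\left(B \right)} = \left(- \frac{1}{4}\right) 3 = - \frac{3}{4}$)
$C{\left(j,k \right)} = 5 + \frac{j}{k}$ ($C{\left(j,k \right)} = 5 \cdot 1 + \frac{j}{k} = 5 + \frac{j}{k}$)
$-267 + C{\left(-2,F{\left(n{\left(-4,5 \right)} \right)} \right)} = -267 + \left(5 - \frac{2}{- \frac{3}{4}}\right) = -267 + \left(5 - - \frac{8}{3}\right) = -267 + \left(5 + \frac{8}{3}\right) = -267 + \frac{23}{3} = - \frac{778}{3}$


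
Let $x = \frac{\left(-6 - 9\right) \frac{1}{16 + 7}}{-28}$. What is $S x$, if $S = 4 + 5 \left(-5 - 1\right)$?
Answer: $- \frac{195}{322} \approx -0.60559$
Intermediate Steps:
$x = \frac{15}{644}$ ($x = - \frac{15}{23} \left(- \frac{1}{28}\right) = \left(-15\right) \frac{1}{23} \left(- \frac{1}{28}\right) = \left(- \frac{15}{23}\right) \left(- \frac{1}{28}\right) = \frac{15}{644} \approx 0.023292$)
$S = -26$ ($S = 4 + 5 \left(-6\right) = 4 - 30 = -26$)
$S x = \left(-26\right) \frac{15}{644} = - \frac{195}{322}$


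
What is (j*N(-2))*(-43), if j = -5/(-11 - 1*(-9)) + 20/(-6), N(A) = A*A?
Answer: 430/3 ≈ 143.33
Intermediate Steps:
N(A) = A²
j = -⅚ (j = -5/(-11 + 9) + 20*(-⅙) = -5/(-2) - 10/3 = -5*(-½) - 10/3 = 5/2 - 10/3 = -⅚ ≈ -0.83333)
(j*N(-2))*(-43) = -⅚*(-2)²*(-43) = -⅚*4*(-43) = -10/3*(-43) = 430/3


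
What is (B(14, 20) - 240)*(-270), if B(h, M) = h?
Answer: 61020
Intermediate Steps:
(B(14, 20) - 240)*(-270) = (14 - 240)*(-270) = -226*(-270) = 61020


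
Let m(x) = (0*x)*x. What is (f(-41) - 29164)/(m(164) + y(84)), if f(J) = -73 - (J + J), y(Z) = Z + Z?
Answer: -4165/24 ≈ -173.54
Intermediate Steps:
y(Z) = 2*Z
m(x) = 0 (m(x) = 0*x = 0)
f(J) = -73 - 2*J
(f(-41) - 29164)/(m(164) + y(84)) = ((-73 - 2*(-41)) - 29164)/(0 + 2*84) = ((-73 + 82) - 29164)/(0 + 168) = (9 - 29164)/168 = -29155*1/168 = -4165/24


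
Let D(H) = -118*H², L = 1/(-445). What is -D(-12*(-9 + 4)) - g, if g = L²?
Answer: 84121019999/198025 ≈ 4.2480e+5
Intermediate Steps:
L = -1/445 ≈ -0.0022472
g = 1/198025 (g = (-1/445)² = 1/198025 ≈ 5.0499e-6)
-D(-12*(-9 + 4)) - g = -(-118)*(-12*(-9 + 4))² - 1*1/198025 = -(-118)*(-12*(-5))² - 1/198025 = -(-118)*(-1*(-60))² - 1/198025 = -(-118)*60² - 1/198025 = -(-118)*3600 - 1/198025 = -1*(-424800) - 1/198025 = 424800 - 1/198025 = 84121019999/198025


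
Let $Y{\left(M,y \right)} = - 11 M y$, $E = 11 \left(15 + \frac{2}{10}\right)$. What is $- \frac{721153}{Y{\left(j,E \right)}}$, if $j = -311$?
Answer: $- \frac{3605765}{2859956} \approx -1.2608$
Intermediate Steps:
$E = \frac{836}{5}$ ($E = 11 \left(15 + 2 \cdot \frac{1}{10}\right) = 11 \left(15 + \frac{1}{5}\right) = 11 \cdot \frac{76}{5} = \frac{836}{5} \approx 167.2$)
$Y{\left(M,y \right)} = - 11 M y$
$- \frac{721153}{Y{\left(j,E \right)}} = - \frac{721153}{\left(-11\right) \left(-311\right) \frac{836}{5}} = - \frac{721153}{\frac{2859956}{5}} = \left(-721153\right) \frac{5}{2859956} = - \frac{3605765}{2859956}$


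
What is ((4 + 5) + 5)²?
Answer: 196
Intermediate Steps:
((4 + 5) + 5)² = (9 + 5)² = 14² = 196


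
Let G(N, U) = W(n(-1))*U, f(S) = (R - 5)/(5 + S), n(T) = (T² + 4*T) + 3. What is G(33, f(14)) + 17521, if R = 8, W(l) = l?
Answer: 17521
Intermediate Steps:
n(T) = 3 + T² + 4*T
f(S) = 3/(5 + S) (f(S) = (8 - 5)/(5 + S) = 3/(5 + S))
G(N, U) = 0 (G(N, U) = (3 + (-1)² + 4*(-1))*U = (3 + 1 - 4)*U = 0*U = 0)
G(33, f(14)) + 17521 = 0 + 17521 = 17521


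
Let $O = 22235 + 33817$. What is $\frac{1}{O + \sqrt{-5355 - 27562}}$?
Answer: $\frac{56052}{3141859621} - \frac{i \sqrt{32917}}{3141859621} \approx 1.784 \cdot 10^{-5} - 5.7746 \cdot 10^{-8} i$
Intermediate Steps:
$O = 56052$
$\frac{1}{O + \sqrt{-5355 - 27562}} = \frac{1}{56052 + \sqrt{-5355 - 27562}} = \frac{1}{56052 + \sqrt{-32917}} = \frac{1}{56052 + i \sqrt{32917}}$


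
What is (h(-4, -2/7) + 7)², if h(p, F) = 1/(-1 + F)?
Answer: 3136/81 ≈ 38.716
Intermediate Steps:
(h(-4, -2/7) + 7)² = (1/(-1 - 2/7) + 7)² = (1/(-9/7) + 7)² = (-7/9 + 7)² = (56/9)² = 3136/81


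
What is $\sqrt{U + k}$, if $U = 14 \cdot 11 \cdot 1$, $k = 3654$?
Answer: $4 \sqrt{238} \approx 61.709$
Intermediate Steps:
$U = 154$ ($U = 154 \cdot 1 = 154$)
$\sqrt{U + k} = \sqrt{154 + 3654} = \sqrt{3808} = 4 \sqrt{238}$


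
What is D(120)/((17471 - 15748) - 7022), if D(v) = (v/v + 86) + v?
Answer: -207/5299 ≈ -0.039064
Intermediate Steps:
D(v) = 87 + v (D(v) = (1 + 86) + v = 87 + v)
D(120)/((17471 - 15748) - 7022) = (87 + 120)/((17471 - 15748) - 7022) = 207/(1723 - 7022) = 207/(-5299) = 207*(-1/5299) = -207/5299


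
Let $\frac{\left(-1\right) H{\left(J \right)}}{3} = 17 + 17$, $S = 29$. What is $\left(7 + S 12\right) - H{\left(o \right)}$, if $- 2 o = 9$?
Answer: $457$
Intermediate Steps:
$o = - \frac{9}{2}$ ($o = \left(- \frac{1}{2}\right) 9 = - \frac{9}{2} \approx -4.5$)
$H{\left(J \right)} = -102$ ($H{\left(J \right)} = - 3 \left(17 + 17\right) = \left(-3\right) 34 = -102$)
$\left(7 + S 12\right) - H{\left(o \right)} = \left(7 + 29 \cdot 12\right) - -102 = \left(7 + 348\right) + 102 = 355 + 102 = 457$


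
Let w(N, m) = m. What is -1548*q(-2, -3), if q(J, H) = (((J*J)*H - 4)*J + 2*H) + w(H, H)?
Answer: -35604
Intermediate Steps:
q(J, H) = 3*H + J*(-4 + H*J²) (q(J, H) = (((J*J)*H - 4)*J + 2*H) + H = ((J²*H - 4)*J + 2*H) + H = ((H*J² - 4)*J + 2*H) + H = ((-4 + H*J²)*J + 2*H) + H = (J*(-4 + H*J²) + 2*H) + H = (2*H + J*(-4 + H*J²)) + H = 3*H + J*(-4 + H*J²))
-1548*q(-2, -3) = -1548*(-4*(-2) + 3*(-3) - 3*(-2)³) = -1548*(8 - 9 - 3*(-8)) = -1548*(8 - 9 + 24) = -1548*23 = -129*276 = -35604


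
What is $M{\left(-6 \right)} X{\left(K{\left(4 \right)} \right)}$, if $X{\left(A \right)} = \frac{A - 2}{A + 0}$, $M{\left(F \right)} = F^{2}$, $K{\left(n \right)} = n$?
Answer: $18$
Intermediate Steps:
$X{\left(A \right)} = \frac{-2 + A}{A}$
$M{\left(-6 \right)} X{\left(K{\left(4 \right)} \right)} = \left(-6\right)^{2} \frac{-2 + 4}{4} = 36 \cdot \frac{1}{4} \cdot 2 = 36 \cdot \frac{1}{2} = 18$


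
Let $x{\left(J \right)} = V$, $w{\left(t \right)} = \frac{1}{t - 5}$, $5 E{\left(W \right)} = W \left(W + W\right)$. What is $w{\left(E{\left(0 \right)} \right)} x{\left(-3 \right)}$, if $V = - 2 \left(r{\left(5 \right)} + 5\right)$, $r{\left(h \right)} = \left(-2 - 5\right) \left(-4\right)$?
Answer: $\frac{66}{5} \approx 13.2$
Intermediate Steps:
$r{\left(h \right)} = 28$ ($r{\left(h \right)} = \left(-7\right) \left(-4\right) = 28$)
$E{\left(W \right)} = \frac{2 W^{2}}{5}$ ($E{\left(W \right)} = \frac{W \left(W + W\right)}{5} = \frac{W 2 W}{5} = \frac{2 W^{2}}{5}$)
$w{\left(t \right)} = \frac{1}{-5 + t}$
$V = -66$ ($V = - 2 \left(28 + 5\right) = \left(-2\right) 33 = -66$)
$x{\left(J \right)} = -66$
$w{\left(E{\left(0 \right)} \right)} x{\left(-3 \right)} = \frac{1}{-5 + \frac{2 \cdot 0^{2}}{5}} \left(-66\right) = \frac{1}{-5 + \frac{2}{5} \cdot 0} \left(-66\right) = \frac{1}{-5 + 0} \left(-66\right) = \frac{1}{-5} \left(-66\right) = \left(- \frac{1}{5}\right) \left(-66\right) = \frac{66}{5}$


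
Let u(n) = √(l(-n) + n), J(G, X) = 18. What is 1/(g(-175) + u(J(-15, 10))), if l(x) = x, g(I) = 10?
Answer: ⅒ ≈ 0.10000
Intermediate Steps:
u(n) = 0 (u(n) = √(-n + n) = √0 = 0)
1/(g(-175) + u(J(-15, 10))) = 1/(10 + 0) = 1/10 = ⅒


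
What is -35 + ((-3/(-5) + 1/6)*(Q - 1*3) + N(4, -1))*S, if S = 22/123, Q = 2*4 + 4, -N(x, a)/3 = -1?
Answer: -6812/205 ≈ -33.229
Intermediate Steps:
N(x, a) = 3 (N(x, a) = -3*(-1) = 3)
Q = 12 (Q = 8 + 4 = 12)
S = 22/123 (S = 22*(1/123) = 22/123 ≈ 0.17886)
-35 + ((-3/(-5) + 1/6)*(Q - 1*3) + N(4, -1))*S = -35 + ((-3/(-5) + 1/6)*(12 - 1*3) + 3)*(22/123) = -35 + ((-3*(-⅕) + 1*(⅙))*(12 - 3) + 3)*(22/123) = -35 + ((⅗ + ⅙)*9 + 3)*(22/123) = -35 + ((23/30)*9 + 3)*(22/123) = -35 + (69/10 + 3)*(22/123) = -35 + (99/10)*(22/123) = -35 + 363/205 = -6812/205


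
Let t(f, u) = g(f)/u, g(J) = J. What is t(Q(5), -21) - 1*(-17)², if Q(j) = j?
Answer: -6074/21 ≈ -289.24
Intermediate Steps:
t(f, u) = f/u
t(Q(5), -21) - 1*(-17)² = 5/(-21) - 1*(-17)² = 5*(-1/21) - 1*289 = -5/21 - 289 = -6074/21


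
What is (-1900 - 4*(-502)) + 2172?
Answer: 2280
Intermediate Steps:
(-1900 - 4*(-502)) + 2172 = (-1900 + 2008) + 2172 = 108 + 2172 = 2280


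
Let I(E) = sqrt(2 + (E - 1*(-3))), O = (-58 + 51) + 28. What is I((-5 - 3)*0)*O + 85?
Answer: 85 + 21*sqrt(5) ≈ 131.96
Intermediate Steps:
O = 21 (O = -7 + 28 = 21)
I(E) = sqrt(5 + E) (I(E) = sqrt(2 + (E + 3)) = sqrt(2 + (3 + E)) = sqrt(5 + E))
I((-5 - 3)*0)*O + 85 = sqrt(5 + (-5 - 3)*0)*21 + 85 = sqrt(5 - 8*0)*21 + 85 = sqrt(5 + 0)*21 + 85 = sqrt(5)*21 + 85 = 21*sqrt(5) + 85 = 85 + 21*sqrt(5)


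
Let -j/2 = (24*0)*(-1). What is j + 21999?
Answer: 21999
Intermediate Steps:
j = 0 (j = -2*24*0*(-1) = -0*(-1) = -2*0 = 0)
j + 21999 = 0 + 21999 = 21999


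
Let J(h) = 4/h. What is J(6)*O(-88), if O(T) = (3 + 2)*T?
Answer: -880/3 ≈ -293.33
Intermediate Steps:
O(T) = 5*T
J(6)*O(-88) = (4/6)*(5*(-88)) = (4*(1/6))*(-440) = (2/3)*(-440) = -880/3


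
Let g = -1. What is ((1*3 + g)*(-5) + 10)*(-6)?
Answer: 0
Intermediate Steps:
((1*3 + g)*(-5) + 10)*(-6) = ((1*3 - 1)*(-5) + 10)*(-6) = ((3 - 1)*(-5) + 10)*(-6) = (2*(-5) + 10)*(-6) = (-10 + 10)*(-6) = 0*(-6) = 0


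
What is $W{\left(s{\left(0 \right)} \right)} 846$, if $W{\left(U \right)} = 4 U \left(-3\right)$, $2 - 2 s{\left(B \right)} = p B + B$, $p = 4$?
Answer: $-10152$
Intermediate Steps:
$s{\left(B \right)} = 1 - \frac{5 B}{2}$ ($s{\left(B \right)} = 1 - \frac{4 B + B}{2} = 1 - \frac{5 B}{2}$)
$W{\left(U \right)} = - 12 U$
$W{\left(s{\left(0 \right)} \right)} 846 = - 12 \left(1 - 0\right) 846 = - 12 \left(1 + 0\right) 846 = \left(-12\right) 1 \cdot 846 = \left(-12\right) 846 = -10152$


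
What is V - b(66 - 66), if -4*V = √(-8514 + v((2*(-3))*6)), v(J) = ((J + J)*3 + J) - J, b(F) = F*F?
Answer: -3*I*√970/4 ≈ -23.359*I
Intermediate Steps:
b(F) = F²
v(J) = 6*J (v(J) = ((2*J)*3 + J) - J = (6*J + J) - J = 7*J - J = 6*J)
V = -3*I*√970/4 (V = -√(-8514 + 6*((2*(-3))*6))/4 = -√(-8514 + 6*(-6*6))/4 = -√(-8514 + 6*(-36))/4 = -√(-8514 - 216)/4 = -3*I*√970/4 ≈ -23.359*I)
V - b(66 - 66) = -3*I*√970/4 - (66 - 66)² = -3*I*√970/4 - 1*0² = -3*I*√970/4 - 1*0 = -3*I*√970/4 + 0 = -3*I*√970/4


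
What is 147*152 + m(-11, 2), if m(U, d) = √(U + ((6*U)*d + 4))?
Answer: 22344 + I*√139 ≈ 22344.0 + 11.79*I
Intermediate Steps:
m(U, d) = √(4 + U + 6*U*d) (m(U, d) = √(U + (6*U*d + 4)) = √(U + (4 + 6*U*d)) = √(4 + U + 6*U*d))
147*152 + m(-11, 2) = 147*152 + √(4 - 11 + 6*(-11)*2) = 22344 + √(4 - 11 - 132) = 22344 + √(-139) = 22344 + I*√139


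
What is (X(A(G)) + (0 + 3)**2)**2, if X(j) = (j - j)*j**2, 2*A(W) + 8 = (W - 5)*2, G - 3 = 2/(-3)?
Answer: 81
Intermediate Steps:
G = 7/3 (G = 3 + 2/(-3) = 3 + 2*(-1/3) = 3 - 2/3 = 7/3 ≈ 2.3333)
A(W) = -9 + W (A(W) = -4 + ((W - 5)*2)/2 = -4 + ((-5 + W)*2)/2 = -4 + (-10 + 2*W)/2 = -4 + (-5 + W) = -9 + W)
X(j) = 0 (X(j) = 0*j**2 = 0)
(X(A(G)) + (0 + 3)**2)**2 = (0 + (0 + 3)**2)**2 = (0 + 3**2)**2 = (0 + 9)**2 = 9**2 = 81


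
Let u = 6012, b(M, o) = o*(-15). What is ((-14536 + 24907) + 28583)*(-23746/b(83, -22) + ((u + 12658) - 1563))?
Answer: 109491202028/165 ≈ 6.6358e+8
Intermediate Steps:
b(M, o) = -15*o
((-14536 + 24907) + 28583)*(-23746/b(83, -22) + ((u + 12658) - 1563)) = ((-14536 + 24907) + 28583)*(-23746/((-15*(-22))) + ((6012 + 12658) - 1563)) = (10371 + 28583)*(-23746/330 + (18670 - 1563)) = 38954*(-23746*1/330 + 17107) = 38954*(-11873/165 + 17107) = 38954*(2810782/165) = 109491202028/165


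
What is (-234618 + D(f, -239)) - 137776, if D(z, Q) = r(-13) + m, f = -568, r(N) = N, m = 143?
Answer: -372264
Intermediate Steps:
D(z, Q) = 130 (D(z, Q) = -13 + 143 = 130)
(-234618 + D(f, -239)) - 137776 = (-234618 + 130) - 137776 = -234488 - 137776 = -372264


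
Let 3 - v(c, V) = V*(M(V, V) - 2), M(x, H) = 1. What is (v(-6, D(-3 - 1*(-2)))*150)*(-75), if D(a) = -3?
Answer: 0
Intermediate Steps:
v(c, V) = 3 + V (v(c, V) = 3 - V*(1 - 2) = 3 - V*(-1) = 3 - (-1)*V = 3 + V)
(v(-6, D(-3 - 1*(-2)))*150)*(-75) = ((3 - 3)*150)*(-75) = (0*150)*(-75) = 0*(-75) = 0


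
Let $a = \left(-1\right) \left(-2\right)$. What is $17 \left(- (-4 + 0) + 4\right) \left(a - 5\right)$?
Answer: $-408$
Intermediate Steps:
$a = 2$
$17 \left(- (-4 + 0) + 4\right) \left(a - 5\right) = 17 \left(- (-4 + 0) + 4\right) \left(2 - 5\right) = 17 \left(\left(-1\right) \left(-4\right) + 4\right) \left(-3\right) = 17 \left(4 + 4\right) \left(-3\right) = 17 \cdot 8 \left(-3\right) = 17 \left(-24\right) = -408$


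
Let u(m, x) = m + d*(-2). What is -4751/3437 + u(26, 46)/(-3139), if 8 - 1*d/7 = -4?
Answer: -14425335/10788743 ≈ -1.3371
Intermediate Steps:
d = 84 (d = 56 - 7*(-4) = 56 + 28 = 84)
u(m, x) = -168 + m (u(m, x) = m + 84*(-2) = m - 168 = -168 + m)
-4751/3437 + u(26, 46)/(-3139) = -4751/3437 + (-168 + 26)/(-3139) = -4751*1/3437 - 142*(-1/3139) = -4751/3437 + 142/3139 = -14425335/10788743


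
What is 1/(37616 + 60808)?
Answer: 1/98424 ≈ 1.0160e-5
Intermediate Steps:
1/(37616 + 60808) = 1/98424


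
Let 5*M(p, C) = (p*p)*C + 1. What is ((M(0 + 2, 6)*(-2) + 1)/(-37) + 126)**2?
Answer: 21818241/1369 ≈ 15937.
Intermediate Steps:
M(p, C) = 1/5 + C*p**2/5 (M(p, C) = ((p*p)*C + 1)/5 = (p**2*C + 1)/5 = (C*p**2 + 1)/5 = (1 + C*p**2)/5 = 1/5 + C*p**2/5)
((M(0 + 2, 6)*(-2) + 1)/(-37) + 126)**2 = (((1/5 + (1/5)*6*(0 + 2)**2)*(-2) + 1)/(-37) + 126)**2 = (((1/5 + (1/5)*6*2**2)*(-2) + 1)*(-1/37) + 126)**2 = (((1/5 + (1/5)*6*4)*(-2) + 1)*(-1/37) + 126)**2 = (((1/5 + 24/5)*(-2) + 1)*(-1/37) + 126)**2 = ((5*(-2) + 1)*(-1/37) + 126)**2 = ((-10 + 1)*(-1/37) + 126)**2 = (-9*(-1/37) + 126)**2 = (9/37 + 126)**2 = (4671/37)**2 = 21818241/1369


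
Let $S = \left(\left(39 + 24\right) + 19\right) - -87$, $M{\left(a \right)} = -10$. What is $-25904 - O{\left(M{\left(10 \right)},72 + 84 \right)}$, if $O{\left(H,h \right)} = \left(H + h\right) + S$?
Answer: $-26219$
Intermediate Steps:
$S = 169$ ($S = \left(63 + 19\right) + 87 = 82 + 87 = 169$)
$O{\left(H,h \right)} = 169 + H + h$ ($O{\left(H,h \right)} = \left(H + h\right) + 169 = 169 + H + h$)
$-25904 - O{\left(M{\left(10 \right)},72 + 84 \right)} = -25904 - \left(169 - 10 + \left(72 + 84\right)\right) = -25904 - \left(169 - 10 + 156\right) = -25904 - 315 = -26219$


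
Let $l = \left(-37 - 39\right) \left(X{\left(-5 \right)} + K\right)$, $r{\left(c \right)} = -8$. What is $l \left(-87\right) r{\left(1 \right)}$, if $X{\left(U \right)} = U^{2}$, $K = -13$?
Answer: $-634752$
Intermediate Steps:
$l = -912$ ($l = \left(-37 - 39\right) \left(\left(-5\right)^{2} - 13\right) = - 76 \left(25 - 13\right) = \left(-76\right) 12 = -912$)
$l \left(-87\right) r{\left(1 \right)} = \left(-912\right) \left(-87\right) \left(-8\right) = 79344 \left(-8\right) = -634752$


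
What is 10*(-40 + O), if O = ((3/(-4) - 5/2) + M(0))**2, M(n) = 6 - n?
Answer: -2595/8 ≈ -324.38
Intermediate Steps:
O = 121/16 (O = ((3/(-4) - 5/2) + (6 - 1*0))**2 = ((3*(-1/4) - 5*1/2) + (6 + 0))**2 = ((-3/4 - 5/2) + 6)**2 = (-13/4 + 6)**2 = (11/4)**2 = 121/16 ≈ 7.5625)
10*(-40 + O) = 10*(-40 + 121/16) = 10*(-519/16) = -2595/8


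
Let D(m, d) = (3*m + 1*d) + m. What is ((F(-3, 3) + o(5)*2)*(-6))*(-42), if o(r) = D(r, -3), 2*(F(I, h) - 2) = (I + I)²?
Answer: 13608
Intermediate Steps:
F(I, h) = 2 + 2*I² (F(I, h) = 2 + (I + I)²/2 = 2 + (2*I)²/2 = 2 + (4*I²)/2 = 2 + 2*I²)
D(m, d) = d + 4*m (D(m, d) = (3*m + d) + m = (d + 3*m) + m = d + 4*m)
o(r) = -3 + 4*r
((F(-3, 3) + o(5)*2)*(-6))*(-42) = (((2 + 2*(-3)²) + (-3 + 4*5)*2)*(-6))*(-42) = (((2 + 2*9) + (-3 + 20)*2)*(-6))*(-42) = (((2 + 18) + 17*2)*(-6))*(-42) = ((20 + 34)*(-6))*(-42) = (54*(-6))*(-42) = -324*(-42) = 13608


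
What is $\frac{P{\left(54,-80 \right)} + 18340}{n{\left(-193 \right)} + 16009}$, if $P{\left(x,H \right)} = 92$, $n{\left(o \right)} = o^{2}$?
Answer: $\frac{9216}{26629} \approx 0.34609$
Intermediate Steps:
$\frac{P{\left(54,-80 \right)} + 18340}{n{\left(-193 \right)} + 16009} = \frac{92 + 18340}{\left(-193\right)^{2} + 16009} = \frac{18432}{37249 + 16009} = \frac{18432}{53258} = 18432 \cdot \frac{1}{53258} = \frac{9216}{26629}$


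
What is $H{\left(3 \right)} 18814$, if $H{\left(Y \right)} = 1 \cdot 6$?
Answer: $112884$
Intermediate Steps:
$H{\left(Y \right)} = 6$
$H{\left(3 \right)} 18814 = 6 \cdot 18814 = 112884$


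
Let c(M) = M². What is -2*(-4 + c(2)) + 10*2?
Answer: 20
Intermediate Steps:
-2*(-4 + c(2)) + 10*2 = -2*(-4 + 2²) + 10*2 = -2*(-4 + 4) + 20 = -2*0 + 20 = 0 + 20 = 20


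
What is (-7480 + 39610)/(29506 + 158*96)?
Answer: 2295/3191 ≈ 0.71921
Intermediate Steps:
(-7480 + 39610)/(29506 + 158*96) = 32130/(29506 + 15168) = 32130/44674 = 32130*(1/44674) = 2295/3191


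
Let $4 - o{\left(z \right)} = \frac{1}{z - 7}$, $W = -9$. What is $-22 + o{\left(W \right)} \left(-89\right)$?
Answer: $- \frac{6137}{16} \approx -383.56$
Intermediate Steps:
$o{\left(z \right)} = 4 - \frac{1}{-7 + z}$ ($o{\left(z \right)} = 4 - \frac{1}{z - 7} = 4 - \frac{1}{-7 + z}$)
$-22 + o{\left(W \right)} \left(-89\right) = -22 + \frac{-29 + 4 \left(-9\right)}{-7 - 9} \left(-89\right) = -22 + \frac{-29 - 36}{-16} \left(-89\right) = -22 + \left(- \frac{1}{16}\right) \left(-65\right) \left(-89\right) = -22 + \frac{65}{16} \left(-89\right) = -22 - \frac{5785}{16} = - \frac{6137}{16}$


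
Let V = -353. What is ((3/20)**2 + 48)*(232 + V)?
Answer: -2324289/400 ≈ -5810.7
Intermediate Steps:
((3/20)**2 + 48)*(232 + V) = ((3/20)**2 + 48)*(232 - 353) = ((3*(1/20))**2 + 48)*(-121) = ((3/20)**2 + 48)*(-121) = (9/400 + 48)*(-121) = (19209/400)*(-121) = -2324289/400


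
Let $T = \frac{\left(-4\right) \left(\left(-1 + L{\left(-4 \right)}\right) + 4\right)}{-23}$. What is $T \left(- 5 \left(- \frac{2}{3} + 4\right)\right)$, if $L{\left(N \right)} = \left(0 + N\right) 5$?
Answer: $\frac{3400}{69} \approx 49.275$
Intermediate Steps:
$L{\left(N \right)} = 5 N$ ($L{\left(N \right)} = N 5 = 5 N$)
$T = - \frac{68}{23}$ ($T = \frac{\left(-4\right) \left(\left(-1 + 5 \left(-4\right)\right) + 4\right)}{-23} = - 4 \left(\left(-1 - 20\right) + 4\right) \left(- \frac{1}{23}\right) = - 4 \left(-21 + 4\right) \left(- \frac{1}{23}\right) = \left(-4\right) \left(-17\right) \left(- \frac{1}{23}\right) = 68 \left(- \frac{1}{23}\right) = - \frac{68}{23} \approx -2.9565$)
$T \left(- 5 \left(- \frac{2}{3} + 4\right)\right) = - \frac{68 \left(- 5 \left(- \frac{2}{3} + 4\right)\right)}{23} = - \frac{68 \left(\left(-5\right) \frac{10}{3}\right)}{23} = \left(- \frac{68}{23}\right) \left(- \frac{50}{3}\right) = \frac{3400}{69}$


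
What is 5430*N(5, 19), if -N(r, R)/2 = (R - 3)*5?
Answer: -868800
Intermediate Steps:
N(r, R) = 30 - 10*R (N(r, R) = -2*(R - 3)*5 = -2*(-3 + R)*5 = -2*(-15 + 5*R) = 30 - 10*R)
5430*N(5, 19) = 5430*(30 - 10*19) = 5430*(30 - 190) = 5430*(-160) = -868800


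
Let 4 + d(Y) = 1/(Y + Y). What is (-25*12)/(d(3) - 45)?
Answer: 1800/293 ≈ 6.1433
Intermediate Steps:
d(Y) = -4 + 1/(2*Y) (d(Y) = -4 + 1/(Y + Y) = -4 + 1/(2*Y))
(-25*12)/(d(3) - 45) = (-25*12)/((-4 + (½)/3) - 45) = -300/((-4 + (½)*(⅓)) - 45) = -300/((-4 + ⅙) - 45) = -300/(-23/6 - 45) = -300/(-293/6) = -300*(-6/293) = 1800/293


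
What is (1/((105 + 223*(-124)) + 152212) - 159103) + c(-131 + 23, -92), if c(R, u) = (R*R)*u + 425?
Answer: -153558108389/124665 ≈ -1.2318e+6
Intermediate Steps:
c(R, u) = 425 + u*R**2 (c(R, u) = R**2*u + 425 = u*R**2 + 425 = 425 + u*R**2)
(1/((105 + 223*(-124)) + 152212) - 159103) + c(-131 + 23, -92) = (1/((105 + 223*(-124)) + 152212) - 159103) + (425 - 92*(-131 + 23)**2) = (1/((105 - 27652) + 152212) - 159103) + (425 - 92*(-108)**2) = (1/(-27547 + 152212) - 159103) + (425 - 92*11664) = (1/124665 - 159103) + (425 - 1073088) = (1/124665 - 159103) - 1072663 = -19834575494/124665 - 1072663 = -153558108389/124665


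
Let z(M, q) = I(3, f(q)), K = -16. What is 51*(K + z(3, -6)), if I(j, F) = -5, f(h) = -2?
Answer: -1071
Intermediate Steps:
z(M, q) = -5
51*(K + z(3, -6)) = 51*(-16 - 5) = 51*(-21) = -1071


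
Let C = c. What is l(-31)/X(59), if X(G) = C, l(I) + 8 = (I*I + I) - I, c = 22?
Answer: 953/22 ≈ 43.318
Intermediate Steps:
C = 22
l(I) = -8 + I² (l(I) = -8 + ((I*I + I) - I) = -8 + ((I² + I) - I) = -8 + ((I + I²) - I) = -8 + I²)
X(G) = 22
l(-31)/X(59) = (-8 + (-31)²)/22 = (-8 + 961)*(1/22) = 953*(1/22) = 953/22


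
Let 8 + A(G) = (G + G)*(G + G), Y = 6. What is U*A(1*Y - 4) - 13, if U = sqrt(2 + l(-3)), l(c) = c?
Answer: -13 + 8*I ≈ -13.0 + 8.0*I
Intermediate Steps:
U = I (U = sqrt(2 - 3) = sqrt(-1) = I ≈ 1.0*I)
A(G) = -8 + 4*G**2 (A(G) = -8 + (G + G)*(G + G) = -8 + (2*G)*(2*G) = -8 + 4*G**2)
U*A(1*Y - 4) - 13 = I*(-8 + 4*(1*6 - 4)**2) - 13 = I*(-8 + 4*(6 - 4)**2) - 13 = I*(-8 + 4*2**2) - 13 = I*(-8 + 4*4) - 13 = I*(-8 + 16) - 13 = I*8 - 13 = 8*I - 13 = -13 + 8*I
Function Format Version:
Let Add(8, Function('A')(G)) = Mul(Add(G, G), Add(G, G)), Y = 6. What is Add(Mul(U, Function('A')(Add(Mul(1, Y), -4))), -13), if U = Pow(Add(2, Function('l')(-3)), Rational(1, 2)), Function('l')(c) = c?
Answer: Add(-13, Mul(8, I)) ≈ Add(-13.000, Mul(8.0000, I))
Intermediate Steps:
U = I (U = Pow(Add(2, -3), Rational(1, 2)) = Pow(-1, Rational(1, 2)) = I ≈ Mul(1.0000, I))
Function('A')(G) = Add(-8, Mul(4, Pow(G, 2))) (Function('A')(G) = Add(-8, Mul(Add(G, G), Add(G, G))) = Add(-8, Mul(Mul(2, G), Mul(2, G))) = Add(-8, Mul(4, Pow(G, 2))))
Add(Mul(U, Function('A')(Add(Mul(1, Y), -4))), -13) = Add(Mul(I, Add(-8, Mul(4, Pow(Add(Mul(1, 6), -4), 2)))), -13) = Add(Mul(I, Add(-8, Mul(4, Pow(Add(6, -4), 2)))), -13) = Add(Mul(I, Add(-8, Mul(4, Pow(2, 2)))), -13) = Add(Mul(I, Add(-8, Mul(4, 4))), -13) = Add(Mul(I, Add(-8, 16)), -13) = Add(Mul(I, 8), -13) = Add(Mul(8, I), -13) = Add(-13, Mul(8, I))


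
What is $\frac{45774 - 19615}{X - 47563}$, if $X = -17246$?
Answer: $- \frac{26159}{64809} \approx -0.40363$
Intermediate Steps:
$\frac{45774 - 19615}{X - 47563} = \frac{45774 - 19615}{-17246 - 47563} = \frac{26159}{-64809} = 26159 \left(- \frac{1}{64809}\right) = - \frac{26159}{64809}$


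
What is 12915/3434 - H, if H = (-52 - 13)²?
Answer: -14495735/3434 ≈ -4221.2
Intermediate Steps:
H = 4225 (H = (-65)² = 4225)
12915/3434 - H = 12915/3434 - 1*4225 = 12915*(1/3434) - 4225 = 12915/3434 - 4225 = -14495735/3434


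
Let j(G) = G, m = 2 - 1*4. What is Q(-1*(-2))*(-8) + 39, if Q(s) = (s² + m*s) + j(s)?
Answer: 23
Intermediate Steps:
m = -2 (m = 2 - 4 = -2)
Q(s) = s² - s (Q(s) = (s² - 2*s) + s = s² - s)
Q(-1*(-2))*(-8) + 39 = ((-1*(-2))*(-1 - 1*(-2)))*(-8) + 39 = (2*(-1 + 2))*(-8) + 39 = (2*1)*(-8) + 39 = 2*(-8) + 39 = -16 + 39 = 23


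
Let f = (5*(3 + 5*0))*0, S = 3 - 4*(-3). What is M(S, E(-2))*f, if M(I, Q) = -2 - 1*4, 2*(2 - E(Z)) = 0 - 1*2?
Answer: 0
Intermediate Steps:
E(Z) = 3 (E(Z) = 2 - (0 - 1*2)/2 = 2 - (0 - 2)/2 = 2 - ½*(-2) = 2 + 1 = 3)
S = 15 (S = 3 + 12 = 15)
M(I, Q) = -6 (M(I, Q) = -2 - 4 = -6)
f = 0 (f = (5*(3 + 0))*0 = (5*3)*0 = 15*0 = 0)
M(S, E(-2))*f = -6*0 = 0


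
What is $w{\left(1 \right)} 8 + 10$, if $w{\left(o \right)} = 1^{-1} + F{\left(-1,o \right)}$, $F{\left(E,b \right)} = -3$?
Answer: $-6$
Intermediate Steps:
$w{\left(o \right)} = -2$ ($w{\left(o \right)} = 1^{-1} - 3 = 1 - 3 = -2$)
$w{\left(1 \right)} 8 + 10 = \left(-2\right) 8 + 10 = -16 + 10 = -6$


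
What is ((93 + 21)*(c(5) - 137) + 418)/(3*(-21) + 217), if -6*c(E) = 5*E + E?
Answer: -7885/77 ≈ -102.40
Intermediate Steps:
c(E) = -E (c(E) = -(5*E + E)/6 = -E)
((93 + 21)*(c(5) - 137) + 418)/(3*(-21) + 217) = ((93 + 21)*(-1*5 - 137) + 418)/(3*(-21) + 217) = (114*(-5 - 137) + 418)/(-63 + 217) = (114*(-142) + 418)/154 = (-16188 + 418)*(1/154) = -15770*1/154 = -7885/77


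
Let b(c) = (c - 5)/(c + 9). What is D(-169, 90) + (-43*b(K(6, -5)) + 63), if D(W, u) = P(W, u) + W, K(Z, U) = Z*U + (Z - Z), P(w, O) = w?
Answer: -1040/3 ≈ -346.67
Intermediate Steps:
K(Z, U) = U*Z (K(Z, U) = U*Z + 0 = U*Z)
D(W, u) = 2*W (D(W, u) = W + W = 2*W)
b(c) = (-5 + c)/(9 + c)
D(-169, 90) + (-43*b(K(6, -5)) + 63) = 2*(-169) + (-43*(-5 - 5*6)/(9 - 5*6) + 63) = -338 + (-43*(-5 - 30)/(9 - 30) + 63) = -338 + (-43*(-35)/(-21) + 63) = -338 + (-(-43)*(-35)/21 + 63) = -338 + (-43*5/3 + 63) = -338 + (-215/3 + 63) = -338 - 26/3 = -1040/3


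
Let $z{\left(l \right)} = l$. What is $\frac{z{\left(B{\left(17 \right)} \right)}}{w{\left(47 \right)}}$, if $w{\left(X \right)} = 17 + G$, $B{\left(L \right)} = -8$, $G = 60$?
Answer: $- \frac{8}{77} \approx -0.1039$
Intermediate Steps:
$w{\left(X \right)} = 77$ ($w{\left(X \right)} = 17 + 60 = 77$)
$\frac{z{\left(B{\left(17 \right)} \right)}}{w{\left(47 \right)}} = - \frac{8}{77}$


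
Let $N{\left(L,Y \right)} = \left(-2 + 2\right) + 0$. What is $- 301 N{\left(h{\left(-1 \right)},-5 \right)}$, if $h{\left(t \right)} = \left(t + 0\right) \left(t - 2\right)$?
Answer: $0$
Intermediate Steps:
$h{\left(t \right)} = t \left(-2 + t\right)$
$N{\left(L,Y \right)} = 0$ ($N{\left(L,Y \right)} = 0 + 0 = 0$)
$- 301 N{\left(h{\left(-1 \right)},-5 \right)} = \left(-301\right) 0 = 0$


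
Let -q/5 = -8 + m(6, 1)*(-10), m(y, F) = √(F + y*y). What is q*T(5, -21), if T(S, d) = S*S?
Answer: 1000 + 1250*√37 ≈ 8603.5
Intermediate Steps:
m(y, F) = √(F + y²)
T(S, d) = S²
q = 40 + 50*√37 (q = -5*(-8 + √(1 + 6²)*(-10)) = -5*(-8 + √(1 + 36)*(-10)) = -5*(-8 + √37*(-10)) = -5*(-8 - 10*√37) = 40 + 50*√37 ≈ 344.14)
q*T(5, -21) = (40 + 50*√37)*5² = (40 + 50*√37)*25 = 1000 + 1250*√37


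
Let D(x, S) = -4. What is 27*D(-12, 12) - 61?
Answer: -169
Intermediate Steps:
27*D(-12, 12) - 61 = 27*(-4) - 61 = -108 - 61 = -169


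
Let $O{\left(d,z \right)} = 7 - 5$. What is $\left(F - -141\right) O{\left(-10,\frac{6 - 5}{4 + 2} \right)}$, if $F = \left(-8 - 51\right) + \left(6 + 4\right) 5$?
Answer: $264$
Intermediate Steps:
$O{\left(d,z \right)} = 2$
$F = -9$ ($F = -59 + 10 \cdot 5 = -59 + 50 = -9$)
$\left(F - -141\right) O{\left(-10,\frac{6 - 5}{4 + 2} \right)} = \left(-9 - -141\right) 2 = \left(-9 + 141\right) 2 = 132 \cdot 2 = 264$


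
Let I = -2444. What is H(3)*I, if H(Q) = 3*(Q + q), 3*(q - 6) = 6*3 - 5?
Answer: -97760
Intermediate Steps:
q = 31/3 (q = 6 + (6*3 - 5)/3 = 6 + (18 - 5)/3 = 6 + (1/3)*13 = 6 + 13/3 = 31/3 ≈ 10.333)
H(Q) = 31 + 3*Q (H(Q) = 3*(Q + 31/3) = 3*(31/3 + Q) = 31 + 3*Q)
H(3)*I = (31 + 3*3)*(-2444) = (31 + 9)*(-2444) = 40*(-2444) = -97760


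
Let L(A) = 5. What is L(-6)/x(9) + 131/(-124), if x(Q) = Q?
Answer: -559/1116 ≈ -0.50090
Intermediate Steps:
L(-6)/x(9) + 131/(-124) = 5/9 + 131/(-124) = 5*(1/9) + 131*(-1/124) = 5/9 - 131/124 = -559/1116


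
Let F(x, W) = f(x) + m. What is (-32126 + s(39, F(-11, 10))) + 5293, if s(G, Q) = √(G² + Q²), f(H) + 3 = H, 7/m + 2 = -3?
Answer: -26833 + √43954/5 ≈ -26791.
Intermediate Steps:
m = -7/5 (m = 7/(-2 - 3) = 7/(-5) = 7*(-⅕) = -7/5 ≈ -1.4000)
f(H) = -3 + H
F(x, W) = -22/5 + x (F(x, W) = (-3 + x) - 7/5 = -22/5 + x)
(-32126 + s(39, F(-11, 10))) + 5293 = (-32126 + √(39² + (-22/5 - 11)²)) + 5293 = (-32126 + √(1521 + (-77/5)²)) + 5293 = (-32126 + √(1521 + 5929/25)) + 5293 = (-32126 + √(43954/25)) + 5293 = (-32126 + √43954/5) + 5293 = -26833 + √43954/5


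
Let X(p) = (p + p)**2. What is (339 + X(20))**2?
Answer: 3759721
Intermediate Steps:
X(p) = 4*p**2 (X(p) = (2*p)**2 = 4*p**2)
(339 + X(20))**2 = (339 + 4*20**2)**2 = (339 + 4*400)**2 = (339 + 1600)**2 = 1939**2 = 3759721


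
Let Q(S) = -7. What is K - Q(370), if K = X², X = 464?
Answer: 215303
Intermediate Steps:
K = 215296 (K = 464² = 215296)
K - Q(370) = 215296 - 1*(-7) = 215296 + 7 = 215303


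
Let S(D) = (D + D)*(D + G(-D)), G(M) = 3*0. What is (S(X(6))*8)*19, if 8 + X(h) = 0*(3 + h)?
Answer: 19456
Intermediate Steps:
G(M) = 0
X(h) = -8 (X(h) = -8 + 0*(3 + h) = -8 + 0 = -8)
S(D) = 2*D**2 (S(D) = (D + D)*(D + 0) = (2*D)*D = 2*D**2)
(S(X(6))*8)*19 = ((2*(-8)**2)*8)*19 = ((2*64)*8)*19 = (128*8)*19 = 1024*19 = 19456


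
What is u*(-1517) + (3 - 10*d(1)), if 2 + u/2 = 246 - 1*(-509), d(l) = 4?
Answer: -2284639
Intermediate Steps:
u = 1506 (u = -4 + 2*(246 - 1*(-509)) = -4 + 2*(246 + 509) = -4 + 2*755 = -4 + 1510 = 1506)
u*(-1517) + (3 - 10*d(1)) = 1506*(-1517) + (3 - 10*4) = -2284602 + (3 - 40) = -2284602 - 37 = -2284639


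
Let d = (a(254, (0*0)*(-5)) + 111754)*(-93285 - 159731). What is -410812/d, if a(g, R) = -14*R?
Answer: 102703/7068887516 ≈ 1.4529e-5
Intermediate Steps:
d = -28275550064 (d = (-14*0*0*(-5) + 111754)*(-93285 - 159731) = (-0*(-5) + 111754)*(-253016) = (-14*0 + 111754)*(-253016) = (0 + 111754)*(-253016) = 111754*(-253016) = -28275550064)
-410812/d = -410812/(-28275550064) = -410812*(-1/28275550064) = 102703/7068887516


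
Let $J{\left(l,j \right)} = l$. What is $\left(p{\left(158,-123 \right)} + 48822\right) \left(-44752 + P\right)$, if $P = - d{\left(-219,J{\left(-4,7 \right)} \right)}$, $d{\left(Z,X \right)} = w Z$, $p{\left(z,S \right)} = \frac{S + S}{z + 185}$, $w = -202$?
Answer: $- \frac{1490199843000}{343} \approx -4.3446 \cdot 10^{9}$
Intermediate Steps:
$p{\left(z,S \right)} = \frac{2 S}{185 + z}$
$d{\left(Z,X \right)} = - 202 Z$
$P = -44238$ ($P = - \left(-202\right) \left(-219\right) = \left(-1\right) 44238 = -44238$)
$\left(p{\left(158,-123 \right)} + 48822\right) \left(-44752 + P\right) = \left(2 \left(-123\right) \frac{1}{185 + 158} + 48822\right) \left(-44752 - 44238\right) = \left(2 \left(-123\right) \frac{1}{343} + 48822\right) \left(-88990\right) = \left(- \frac{246}{343} + 48822\right) \left(-88990\right) = \frac{16745700}{343} \left(-88990\right) = - \frac{1490199843000}{343}$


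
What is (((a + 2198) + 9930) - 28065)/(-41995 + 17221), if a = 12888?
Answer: 3049/24774 ≈ 0.12307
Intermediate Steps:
(((a + 2198) + 9930) - 28065)/(-41995 + 17221) = (((12888 + 2198) + 9930) - 28065)/(-41995 + 17221) = ((15086 + 9930) - 28065)/(-24774) = (25016 - 28065)*(-1/24774) = -3049*(-1/24774) = 3049/24774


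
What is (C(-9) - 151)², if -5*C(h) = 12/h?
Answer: 5112121/225 ≈ 22721.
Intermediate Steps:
C(h) = -12/(5*h)
(C(-9) - 151)² = (-12/5/(-9) - 151)² = (-12/5*(-⅑) - 151)² = (4/15 - 151)² = (-2261/15)² = 5112121/225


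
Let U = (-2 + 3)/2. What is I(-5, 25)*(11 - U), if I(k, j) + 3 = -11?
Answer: -147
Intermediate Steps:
I(k, j) = -14 (I(k, j) = -3 - 11 = -14)
U = ½ (U = (½)*1 = ½ ≈ 0.50000)
I(-5, 25)*(11 - U) = -14*(11 - 1*½) = -14*(11 - ½) = -14*21/2 = -147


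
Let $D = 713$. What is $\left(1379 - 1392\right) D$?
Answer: $-9269$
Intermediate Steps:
$\left(1379 - 1392\right) D = \left(1379 - 1392\right) 713 = \left(-13\right) 713 = -9269$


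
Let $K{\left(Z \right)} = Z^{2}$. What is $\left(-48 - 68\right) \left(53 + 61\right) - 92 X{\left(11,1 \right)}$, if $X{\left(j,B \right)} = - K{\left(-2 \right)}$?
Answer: $-12856$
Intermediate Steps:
$X{\left(j,B \right)} = -4$ ($X{\left(j,B \right)} = - \left(-2\right)^{2} = \left(-1\right) 4 = -4$)
$\left(-48 - 68\right) \left(53 + 61\right) - 92 X{\left(11,1 \right)} = \left(-48 - 68\right) \left(53 + 61\right) - -368 = \left(-116\right) 114 + 368 = -13224 + 368 = -12856$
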